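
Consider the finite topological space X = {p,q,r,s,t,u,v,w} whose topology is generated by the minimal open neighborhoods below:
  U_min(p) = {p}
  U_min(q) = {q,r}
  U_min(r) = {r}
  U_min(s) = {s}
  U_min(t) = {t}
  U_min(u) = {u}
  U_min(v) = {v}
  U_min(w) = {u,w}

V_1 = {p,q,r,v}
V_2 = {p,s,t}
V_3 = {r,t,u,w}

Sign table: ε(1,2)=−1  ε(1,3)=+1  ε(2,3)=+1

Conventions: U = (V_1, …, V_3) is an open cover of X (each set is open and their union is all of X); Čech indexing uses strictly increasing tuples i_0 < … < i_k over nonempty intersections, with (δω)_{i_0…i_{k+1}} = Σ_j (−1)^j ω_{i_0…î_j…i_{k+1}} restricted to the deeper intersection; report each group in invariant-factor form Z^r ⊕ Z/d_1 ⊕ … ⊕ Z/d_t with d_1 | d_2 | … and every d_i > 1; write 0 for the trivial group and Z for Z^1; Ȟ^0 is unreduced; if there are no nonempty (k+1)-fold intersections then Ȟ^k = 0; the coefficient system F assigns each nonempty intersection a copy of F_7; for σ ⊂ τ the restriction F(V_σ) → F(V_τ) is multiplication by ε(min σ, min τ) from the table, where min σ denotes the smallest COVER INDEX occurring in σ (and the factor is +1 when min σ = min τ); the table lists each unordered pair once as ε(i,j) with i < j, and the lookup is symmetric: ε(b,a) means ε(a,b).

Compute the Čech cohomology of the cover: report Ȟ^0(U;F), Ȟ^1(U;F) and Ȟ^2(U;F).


nerve of the cover:
  V12={p} V13={r} V23={t}
C dims 3,3; δ0: rk_F7 3
Ȟ^0 = (3 − 3) − 0 = 0, so Ȟ^0 ≅ 0
Ȟ^1 = (3 − 0) − 3 = 0, so Ȟ^1 ≅ 0
Ȟ^2 = (0 − 0) − 0 = 0, so Ȟ^2 ≅ 0

Ȟ^0(U;F) ≅ 0, Ȟ^1(U;F) ≅ 0 and Ȟ^2(U;F) ≅ 0


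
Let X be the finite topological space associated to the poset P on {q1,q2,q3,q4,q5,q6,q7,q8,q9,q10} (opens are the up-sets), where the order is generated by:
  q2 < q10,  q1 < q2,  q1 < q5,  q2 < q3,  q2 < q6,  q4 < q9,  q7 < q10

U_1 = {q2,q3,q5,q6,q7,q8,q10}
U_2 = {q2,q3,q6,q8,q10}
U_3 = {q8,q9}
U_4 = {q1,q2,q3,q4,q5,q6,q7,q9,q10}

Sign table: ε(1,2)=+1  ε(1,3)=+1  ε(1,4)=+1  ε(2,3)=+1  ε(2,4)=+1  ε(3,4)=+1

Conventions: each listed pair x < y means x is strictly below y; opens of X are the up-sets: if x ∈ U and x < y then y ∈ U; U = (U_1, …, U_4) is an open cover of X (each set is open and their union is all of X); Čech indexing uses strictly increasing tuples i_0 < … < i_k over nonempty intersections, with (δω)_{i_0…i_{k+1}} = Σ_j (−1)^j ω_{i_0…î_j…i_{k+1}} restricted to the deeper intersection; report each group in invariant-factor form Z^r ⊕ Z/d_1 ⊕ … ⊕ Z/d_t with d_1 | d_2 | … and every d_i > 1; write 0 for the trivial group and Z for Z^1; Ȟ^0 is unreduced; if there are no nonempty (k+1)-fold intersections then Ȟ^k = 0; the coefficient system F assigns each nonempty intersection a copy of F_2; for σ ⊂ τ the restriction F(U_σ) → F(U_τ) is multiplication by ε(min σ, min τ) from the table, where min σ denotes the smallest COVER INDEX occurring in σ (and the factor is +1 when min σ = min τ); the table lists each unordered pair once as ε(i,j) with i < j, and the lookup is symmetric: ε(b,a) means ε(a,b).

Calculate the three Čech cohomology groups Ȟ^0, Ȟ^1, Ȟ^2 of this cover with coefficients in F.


Ȟ^0(U;F) ≅ Z/2; Ȟ^1(U;F) ≅ Z/2; Ȟ^2(U;F) ≅ 0

nonempty overlaps:
  U12={q2,q3,q6,q8,q10} U13={q8} U14={q2,q3,q5,q6,q7,q10} U23={q8} U24={q2,q3,q6,q10} U34={q9}
  U123={q8} U124={q2,q3,q6,q10}
C dims 4,6,2; δ0: rk_F2 3; δ1: rk_F2 2
degree 0: 4−3−0 = 1 → Ȟ^0 ≅ Z/2
degree 1: 6−2−3 = 1 → Ȟ^1 ≅ Z/2
degree 2: 2−0−2 = 0 → Ȟ^2 ≅ 0


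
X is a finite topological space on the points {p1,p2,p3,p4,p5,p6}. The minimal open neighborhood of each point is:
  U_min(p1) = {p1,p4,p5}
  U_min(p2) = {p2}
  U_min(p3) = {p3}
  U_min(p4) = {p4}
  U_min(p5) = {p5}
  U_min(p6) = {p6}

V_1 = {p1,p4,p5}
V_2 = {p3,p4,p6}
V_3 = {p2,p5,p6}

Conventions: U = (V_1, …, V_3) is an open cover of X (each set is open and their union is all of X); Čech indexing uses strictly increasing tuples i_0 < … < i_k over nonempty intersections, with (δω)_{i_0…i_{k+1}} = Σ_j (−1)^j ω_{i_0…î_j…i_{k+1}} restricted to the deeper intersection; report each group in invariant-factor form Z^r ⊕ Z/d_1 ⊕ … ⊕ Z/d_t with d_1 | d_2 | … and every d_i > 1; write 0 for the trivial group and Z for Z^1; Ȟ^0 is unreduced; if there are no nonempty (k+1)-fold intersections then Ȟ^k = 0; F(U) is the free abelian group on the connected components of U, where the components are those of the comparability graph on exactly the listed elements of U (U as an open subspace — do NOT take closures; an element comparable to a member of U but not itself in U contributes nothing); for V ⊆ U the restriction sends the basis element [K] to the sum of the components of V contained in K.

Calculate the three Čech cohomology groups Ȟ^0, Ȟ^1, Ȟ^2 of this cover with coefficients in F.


nerve simplices:
  V12={p4} V13={p5} V23={p6}
components per intersection:
  V1: {p1,p4,p5}
  V2: {p3} {p4} {p6}
  V3: {p2} {p5} {p6}
  V12: {p4}
  V13: {p5}
  V23: {p6}
C dims 7,3; δ0: rk 3, SNF 1^3
degree 0: 7−3−0 = 4 → Ȟ^0 ≅ Z^4
degree 1: 3−0−3 = 0 → Ȟ^1 ≅ 0
degree 2: 0−0−0 = 0 → Ȟ^2 ≅ 0

Ȟ^0 = Z^4, Ȟ^1 = 0 and Ȟ^2 = 0


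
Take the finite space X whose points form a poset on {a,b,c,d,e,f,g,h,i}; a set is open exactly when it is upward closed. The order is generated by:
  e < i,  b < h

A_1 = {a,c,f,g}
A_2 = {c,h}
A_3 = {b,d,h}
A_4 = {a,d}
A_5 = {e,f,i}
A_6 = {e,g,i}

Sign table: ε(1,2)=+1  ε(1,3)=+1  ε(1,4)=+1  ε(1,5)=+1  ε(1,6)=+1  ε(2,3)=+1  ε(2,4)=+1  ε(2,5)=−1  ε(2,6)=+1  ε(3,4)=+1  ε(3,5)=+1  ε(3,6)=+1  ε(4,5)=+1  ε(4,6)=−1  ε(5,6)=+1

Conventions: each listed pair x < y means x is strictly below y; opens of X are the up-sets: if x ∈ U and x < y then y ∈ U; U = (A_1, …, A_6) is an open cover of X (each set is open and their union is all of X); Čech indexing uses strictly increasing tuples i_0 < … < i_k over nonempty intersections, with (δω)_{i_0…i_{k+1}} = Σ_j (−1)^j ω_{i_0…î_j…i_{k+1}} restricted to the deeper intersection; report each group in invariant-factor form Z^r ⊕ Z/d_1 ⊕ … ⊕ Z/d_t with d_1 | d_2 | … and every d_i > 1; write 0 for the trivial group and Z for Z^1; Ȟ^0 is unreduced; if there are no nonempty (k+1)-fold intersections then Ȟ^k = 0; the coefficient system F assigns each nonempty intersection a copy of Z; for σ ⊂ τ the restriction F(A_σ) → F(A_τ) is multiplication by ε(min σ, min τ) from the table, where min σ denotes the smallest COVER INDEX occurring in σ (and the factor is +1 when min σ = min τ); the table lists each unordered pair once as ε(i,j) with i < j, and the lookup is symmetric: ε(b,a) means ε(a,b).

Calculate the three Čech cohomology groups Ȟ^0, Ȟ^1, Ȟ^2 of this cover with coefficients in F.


Ȟ^0(U;F) ≅ Z; Ȟ^1(U;F) ≅ Z^2; Ȟ^2(U;F) ≅ 0

nerve simplices:
  A12={c} A14={a} A15={f} A16={g} A23={h} A34={d} A56={e,i}
C dims 6,7; δ0: rk 5, SNF 1^5
degree 0: 6−5−0 = 1 → Ȟ^0 ≅ Z
degree 1: 7−0−5 = 2 → Ȟ^1 ≅ Z^2
degree 2: 0−0−0 = 0 → Ȟ^2 ≅ 0


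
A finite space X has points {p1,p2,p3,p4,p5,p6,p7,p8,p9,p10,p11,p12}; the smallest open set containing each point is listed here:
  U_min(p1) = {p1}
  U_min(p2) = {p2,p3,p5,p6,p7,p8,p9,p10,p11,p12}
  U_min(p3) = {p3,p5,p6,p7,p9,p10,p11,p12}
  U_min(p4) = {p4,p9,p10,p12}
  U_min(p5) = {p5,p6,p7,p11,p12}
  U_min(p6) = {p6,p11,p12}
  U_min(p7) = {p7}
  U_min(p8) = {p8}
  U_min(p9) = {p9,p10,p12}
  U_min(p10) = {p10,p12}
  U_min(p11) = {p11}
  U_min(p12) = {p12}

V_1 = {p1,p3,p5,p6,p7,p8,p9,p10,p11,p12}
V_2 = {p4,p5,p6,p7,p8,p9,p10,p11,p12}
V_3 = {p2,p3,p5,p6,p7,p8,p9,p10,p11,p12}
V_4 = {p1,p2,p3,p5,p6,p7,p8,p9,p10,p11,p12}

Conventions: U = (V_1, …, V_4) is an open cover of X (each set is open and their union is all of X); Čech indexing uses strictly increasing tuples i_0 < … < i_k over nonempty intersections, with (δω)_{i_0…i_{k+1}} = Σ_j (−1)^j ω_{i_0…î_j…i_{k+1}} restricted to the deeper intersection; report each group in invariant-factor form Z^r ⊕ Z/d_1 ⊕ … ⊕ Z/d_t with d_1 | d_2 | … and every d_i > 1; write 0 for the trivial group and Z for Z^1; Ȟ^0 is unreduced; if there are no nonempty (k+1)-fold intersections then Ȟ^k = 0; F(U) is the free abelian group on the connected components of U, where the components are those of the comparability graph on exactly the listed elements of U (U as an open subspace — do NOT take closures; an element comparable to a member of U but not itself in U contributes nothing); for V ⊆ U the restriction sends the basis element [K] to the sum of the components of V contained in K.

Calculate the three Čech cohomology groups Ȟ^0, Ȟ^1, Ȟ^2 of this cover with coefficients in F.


cover nerve:
  V12={p5,p6,p7,p8,p9,p10,p11,p12} V13={p3,p5,p6,p7,p8,p9,p10,p11,p12} V14={p1,p3,p5,p6,p7,p8,p9,p10,p11,p12} V23={p5,p6,p7,p8,p9,p10,p11,p12} V24={p5,p6,p7,p8,p9,p10,p11,p12} V34={p2,p3,p5,p6,p7,p8,p9,p10,p11,p12}
  V123={p5,p6,p7,p8,p9,p10,p11,p12} V124={p5,p6,p7,p8,p9,p10,p11,p12} V134={p3,p5,p6,p7,p8,p9,p10,p11,p12} V234={p5,p6,p7,p8,p9,p10,p11,p12}
  V1234={p5,p6,p7,p8,p9,p10,p11,p12}
components per intersection:
  V1: {p1} {p3,p5,p6,p7,p9,p10,p11,p12} {p8}
  V2: {p4,p5,p6,p7,p9,p10,p11,p12} {p8}
  V3: {p2,p3,p5,p6,p7,p8,p9,p10,p11,p12}
  V4: {p1} {p2,p3,p5,p6,p7,p8,p9,p10,p11,p12}
  V12: {p5,p6,p7,p9,p10,p11,p12} {p8}
  V13: {p3,p5,p6,p7,p9,p10,p11,p12} {p8}
  V14: {p1} {p3,p5,p6,p7,p9,p10,p11,p12} {p8}
  V23: {p5,p6,p7,p9,p10,p11,p12} {p8}
  V24: {p5,p6,p7,p9,p10,p11,p12} {p8}
  V34: {p2,p3,p5,p6,p7,p8,p9,p10,p11,p12}
  V123: {p5,p6,p7,p9,p10,p11,p12} {p8}
  V124: {p5,p6,p7,p9,p10,p11,p12} {p8}
  V134: {p3,p5,p6,p7,p9,p10,p11,p12} {p8}
  V234: {p5,p6,p7,p9,p10,p11,p12} {p8}
  V1234: {p5,p6,p7,p9,p10,p11,p12} {p8}
C dims 8,12,8,2; δ0: rk 6, SNF 1^6; δ1: rk 6, SNF 1^6; δ2: rk 2, SNF 1^2
Ȟ^0: (8−6)−0=2 ⇒ Z^2
Ȟ^1: (12−6)−6=0 ⇒ 0
Ȟ^2: (8−2)−6=0 ⇒ 0

Ȟ^0(U;F) ≅ Z^2; Ȟ^1(U;F) ≅ 0; Ȟ^2(U;F) ≅ 0


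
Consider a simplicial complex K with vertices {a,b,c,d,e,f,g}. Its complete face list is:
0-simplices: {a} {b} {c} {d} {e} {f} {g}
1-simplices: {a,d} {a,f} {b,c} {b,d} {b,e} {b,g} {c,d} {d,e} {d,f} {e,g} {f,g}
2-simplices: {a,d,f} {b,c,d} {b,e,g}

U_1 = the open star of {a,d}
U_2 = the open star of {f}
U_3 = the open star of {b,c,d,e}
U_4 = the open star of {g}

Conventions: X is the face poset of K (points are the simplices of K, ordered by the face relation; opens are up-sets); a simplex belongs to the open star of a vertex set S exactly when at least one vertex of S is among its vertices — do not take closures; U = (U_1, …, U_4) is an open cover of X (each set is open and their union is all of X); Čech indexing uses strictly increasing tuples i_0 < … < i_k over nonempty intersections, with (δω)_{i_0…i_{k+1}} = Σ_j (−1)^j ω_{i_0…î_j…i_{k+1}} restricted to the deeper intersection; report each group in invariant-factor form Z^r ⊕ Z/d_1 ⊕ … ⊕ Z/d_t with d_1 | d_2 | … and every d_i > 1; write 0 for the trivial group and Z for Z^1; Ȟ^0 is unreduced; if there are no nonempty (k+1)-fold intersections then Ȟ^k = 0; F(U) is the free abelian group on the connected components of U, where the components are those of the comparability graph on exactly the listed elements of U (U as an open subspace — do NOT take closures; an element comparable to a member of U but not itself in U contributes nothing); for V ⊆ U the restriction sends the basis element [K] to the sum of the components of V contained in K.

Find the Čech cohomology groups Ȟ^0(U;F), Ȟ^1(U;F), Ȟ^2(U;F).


cover nerve:
  U1={{a},{d},{a,d},{a,f},{b,d},{c,d},{d,e},{d,f},{a,d,f},{b,c,d}} U2={{f},{a,f},{d,f},{f,g},{a,d,f}} U3={{b},{c},{d},{e},{a,d},{b,c},{b,d},{b,e},{b,g},{c,d},{d,e},{d,f},{e,g},{a,d,f},{b,c,d},{b,e,g}} U4={{g},{b,g},{e,g},{f,g},{b,e,g}}
  U12={{a,f},{d,f},{a,d,f}} U13={{d},{a,d},{b,d},{c,d},{d,e},{d,f},{a,d,f},{b,c,d}} U23={{d,f},{a,d,f}} U24={{f,g}} U34={{b,g},{e,g},{b,e,g}}
  U123={{d,f},{a,d,f}}
components per intersection:
  U1: {{a},{d},{a,d},{a,f},{b,d},{c,d},{d,e},{d,f},{a,d,f},{b,c,d}}
  U2: {{f},{a,f},{d,f},{f,g},{a,d,f}}
  U3: {{b},{c},{d},{e},{a,d},{b,c},{b,d},{b,e},{b,g},{c,d},{d,e},{d,f},{e,g},{a,d,f},{b,c,d},{b,e,g}}
  U4: {{g},{b,g},{e,g},{f,g},{b,e,g}}
  U12: {{a,f},{d,f},{a,d,f}}
  U13: {{d},{a,d},{b,d},{c,d},{d,e},{d,f},{a,d,f},{b,c,d}}
  U23: {{d,f},{a,d,f}}
  U24: {{f,g}}
  U34: {{b,g},{e,g},{b,e,g}}
  U123: {{d,f},{a,d,f}}
C dims 4,5,1; δ0: rk 3, SNF 1^3; δ1: rk 1, SNF 1^1
Ȟ^0: (4−3)−0=1 ⇒ Z
Ȟ^1: (5−1)−3=1 ⇒ Z
Ȟ^2: (1−0)−1=0 ⇒ 0

Ȟ^0 = Z, Ȟ^1 = Z, Ȟ^2 = 0


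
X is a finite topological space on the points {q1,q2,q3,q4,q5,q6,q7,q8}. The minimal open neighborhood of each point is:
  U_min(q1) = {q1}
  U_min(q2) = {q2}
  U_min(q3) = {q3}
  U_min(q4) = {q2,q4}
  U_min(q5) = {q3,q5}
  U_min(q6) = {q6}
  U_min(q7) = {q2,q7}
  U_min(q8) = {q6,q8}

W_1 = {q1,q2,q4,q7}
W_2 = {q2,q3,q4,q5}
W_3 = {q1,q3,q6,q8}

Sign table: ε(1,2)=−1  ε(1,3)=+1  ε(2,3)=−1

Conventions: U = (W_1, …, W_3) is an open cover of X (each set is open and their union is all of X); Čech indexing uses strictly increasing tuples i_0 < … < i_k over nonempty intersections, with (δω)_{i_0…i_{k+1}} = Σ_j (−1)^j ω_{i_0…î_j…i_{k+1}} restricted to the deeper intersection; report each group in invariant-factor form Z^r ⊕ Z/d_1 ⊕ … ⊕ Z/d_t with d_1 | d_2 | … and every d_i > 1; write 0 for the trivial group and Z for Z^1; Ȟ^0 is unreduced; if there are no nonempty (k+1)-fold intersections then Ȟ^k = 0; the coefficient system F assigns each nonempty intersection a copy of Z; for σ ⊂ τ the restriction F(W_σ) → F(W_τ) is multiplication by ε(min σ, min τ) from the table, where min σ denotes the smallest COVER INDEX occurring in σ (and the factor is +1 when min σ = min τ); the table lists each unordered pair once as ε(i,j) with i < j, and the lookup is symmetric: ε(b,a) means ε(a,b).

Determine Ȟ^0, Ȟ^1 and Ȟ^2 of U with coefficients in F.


Ȟ^0(U;F) ≅ Z,  Ȟ^1(U;F) ≅ Z,  Ȟ^2(U;F) ≅ 0

cover nerve:
  W12={q2,q4} W13={q1} W23={q3}
C dims 3,3; δ0: rk 2, SNF 1^2
Ȟ^0: (3−2)−0=1 ⇒ Z
Ȟ^1: (3−0)−2=1 ⇒ Z
Ȟ^2: (0−0)−0=0 ⇒ 0


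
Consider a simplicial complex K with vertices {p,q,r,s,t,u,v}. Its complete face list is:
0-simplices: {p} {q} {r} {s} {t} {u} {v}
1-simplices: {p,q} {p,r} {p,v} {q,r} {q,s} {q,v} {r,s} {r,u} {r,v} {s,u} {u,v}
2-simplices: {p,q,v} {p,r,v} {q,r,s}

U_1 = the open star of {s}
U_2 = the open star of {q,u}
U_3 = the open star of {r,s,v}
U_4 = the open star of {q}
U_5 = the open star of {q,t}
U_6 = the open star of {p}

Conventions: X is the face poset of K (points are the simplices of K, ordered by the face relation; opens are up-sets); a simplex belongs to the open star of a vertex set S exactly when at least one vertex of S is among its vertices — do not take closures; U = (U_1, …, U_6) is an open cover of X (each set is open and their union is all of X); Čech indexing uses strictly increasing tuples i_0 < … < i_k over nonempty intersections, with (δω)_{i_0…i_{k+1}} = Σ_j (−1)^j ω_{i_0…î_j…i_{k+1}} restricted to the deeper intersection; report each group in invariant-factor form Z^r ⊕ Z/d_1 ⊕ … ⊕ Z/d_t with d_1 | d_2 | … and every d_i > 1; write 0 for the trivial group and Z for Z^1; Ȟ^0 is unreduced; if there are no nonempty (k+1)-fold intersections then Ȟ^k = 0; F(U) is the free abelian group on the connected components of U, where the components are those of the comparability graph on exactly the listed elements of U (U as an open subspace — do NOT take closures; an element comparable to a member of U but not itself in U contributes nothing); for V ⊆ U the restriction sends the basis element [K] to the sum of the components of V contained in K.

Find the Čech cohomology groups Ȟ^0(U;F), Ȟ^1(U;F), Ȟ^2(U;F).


cover nerve:
  U1={{s},{q,s},{r,s},{s,u},{q,r,s}} U2={{q},{u},{p,q},{q,r},{q,s},{q,v},{r,u},{s,u},{u,v},{p,q,v},{q,r,s}} U3={{r},{s},{v},{p,r},{p,v},{q,r},{q,s},{q,v},{r,s},{r,u},{r,v},{s,u},{u,v},{p,q,v},{p,r,v},{q,r,s}} U4={{q},{p,q},{q,r},{q,s},{q,v},{p,q,v},{q,r,s}} U5={{q},{t},{p,q},{q,r},{q,s},{q,v},{p,q,v},{q,r,s}} U6={{p},{p,q},{p,r},{p,v},{p,q,v},{p,r,v}}
  U12={{q,s},{s,u},{q,r,s}} U13={{s},{q,s},{r,s},{s,u},{q,r,s}} U14={{q,s},{q,r,s}} U15={{q,s},{q,r,s}} U23={{q,r},{q,s},{q,v},{r,u},{s,u},{u,v},{p,q,v},{q,r,s}} U24={{q},{p,q},{q,r},{q,s},{q,v},{p,q,v},{q,r,s}} U25={{q},{p,q},{q,r},{q,s},{q,v},{p,q,v},{q,r,s}} U26={{p,q},{p,q,v}} U34={{q,r},{q,s},{q,v},{p,q,v},{q,r,s}} U35={{q,r},{q,s},{q,v},{p,q,v},{q,r,s}} U36={{p,r},{p,v},{p,q,v},{p,r,v}} U45={{q},{p,q},{q,r},{q,s},{q,v},{p,q,v},{q,r,s}} U46={{p,q},{p,q,v}} U56={{p,q},{p,q,v}}
  U123={{q,s},{s,u},{q,r,s}} U124={{q,s},{q,r,s}} U125={{q,s},{q,r,s}} U134={{q,s},{q,r,s}} U135={{q,s},{q,r,s}} U145={{q,s},{q,r,s}} U234={{q,r},{q,s},{q,v},{p,q,v},{q,r,s}} U235={{q,r},{q,s},{q,v},{p,q,v},{q,r,s}} U236={{p,q,v}} U245={{q},{p,q},{q,r},{q,s},{q,v},{p,q,v},{q,r,s}} U246={{p,q},{p,q,v}} U256={{p,q},{p,q,v}} U345={{q,r},{q,s},{q,v},{p,q,v},{q,r,s}} U346={{p,q,v}} U356={{p,q,v}} U456={{p,q},{p,q,v}}
  U1234={{q,s},{q,r,s}} U1235={{q,s},{q,r,s}} U1245={{q,s},{q,r,s}} U1345={{q,s},{q,r,s}} U2345={{q,r},{q,s},{q,v},{p,q,v},{q,r,s}} U2346={{p,q,v}} U2356={{p,q,v}} U2456={{p,q},{p,q,v}} U3456={{p,q,v}}
  U12345={{q,s},{q,r,s}} U23456={{p,q,v}}
components per intersection:
  U1: {{s},{q,s},{r,s},{s,u},{q,r,s}}
  U2: {{q},{p,q},{q,r},{q,s},{q,v},{p,q,v},{q,r,s}} {{u},{r,u},{s,u},{u,v}}
  U3: {{r},{s},{v},{p,r},{p,v},{q,r},{q,s},{q,v},{r,s},{r,u},{r,v},{s,u},{u,v},{p,q,v},{p,r,v},{q,r,s}}
  U4: {{q},{p,q},{q,r},{q,s},{q,v},{p,q,v},{q,r,s}}
  U5: {{q},{p,q},{q,r},{q,s},{q,v},{p,q,v},{q,r,s}} {{t}}
  U6: {{p},{p,q},{p,r},{p,v},{p,q,v},{p,r,v}}
  U12: {{q,s},{q,r,s}} {{s,u}}
  U13: {{s},{q,s},{r,s},{s,u},{q,r,s}}
  U14: {{q,s},{q,r,s}}
  U15: {{q,s},{q,r,s}}
  U23: {{q,r},{q,s},{q,r,s}} {{q,v},{p,q,v}} {{r,u}} {{s,u}} {{u,v}}
  U24: {{q},{p,q},{q,r},{q,s},{q,v},{p,q,v},{q,r,s}}
  U25: {{q},{p,q},{q,r},{q,s},{q,v},{p,q,v},{q,r,s}}
  U26: {{p,q},{p,q,v}}
  U34: {{q,r},{q,s},{q,r,s}} {{q,v},{p,q,v}}
  U35: {{q,r},{q,s},{q,r,s}} {{q,v},{p,q,v}}
  U36: {{p,r},{p,v},{p,q,v},{p,r,v}}
  U45: {{q},{p,q},{q,r},{q,s},{q,v},{p,q,v},{q,r,s}}
  U46: {{p,q},{p,q,v}}
  U56: {{p,q},{p,q,v}}
  U123: {{q,s},{q,r,s}} {{s,u}}
  U124: {{q,s},{q,r,s}}
  U125: {{q,s},{q,r,s}}
  U134: {{q,s},{q,r,s}}
  U135: {{q,s},{q,r,s}}
  U145: {{q,s},{q,r,s}}
  U234: {{q,r},{q,s},{q,r,s}} {{q,v},{p,q,v}}
  U235: {{q,r},{q,s},{q,r,s}} {{q,v},{p,q,v}}
  U236: {{p,q,v}}
  U245: {{q},{p,q},{q,r},{q,s},{q,v},{p,q,v},{q,r,s}}
  U246: {{p,q},{p,q,v}}
  U256: {{p,q},{p,q,v}}
  U345: {{q,r},{q,s},{q,r,s}} {{q,v},{p,q,v}}
  U346: {{p,q,v}}
  U356: {{p,q,v}}
  U456: {{p,q},{p,q,v}}
  U1234: {{q,s},{q,r,s}}
  U1235: {{q,s},{q,r,s}}
  U1245: {{q,s},{q,r,s}}
  U1345: {{q,s},{q,r,s}}
  U2345: {{q,r},{q,s},{q,r,s}} {{q,v},{p,q,v}}
  U2346: {{p,q,v}}
  U2356: {{p,q,v}}
  U2456: {{p,q},{p,q,v}}
  U3456: {{p,q,v}}
  U12345: {{q,s},{q,r,s}}
  U23456: {{p,q,v}}
C dims 8,21,20,10; δ0: rk 6, SNF 1^6; δ1: rk 12, SNF 1^12; δ2: rk 8, SNF 1^8
Ȟ^0: (8−6)−0=2 ⇒ Z^2
Ȟ^1: (21−12)−6=3 ⇒ Z^3
Ȟ^2: (20−8)−12=0 ⇒ 0

Ȟ^0 = Z^2,  Ȟ^1 = Z^3,  Ȟ^2 = 0


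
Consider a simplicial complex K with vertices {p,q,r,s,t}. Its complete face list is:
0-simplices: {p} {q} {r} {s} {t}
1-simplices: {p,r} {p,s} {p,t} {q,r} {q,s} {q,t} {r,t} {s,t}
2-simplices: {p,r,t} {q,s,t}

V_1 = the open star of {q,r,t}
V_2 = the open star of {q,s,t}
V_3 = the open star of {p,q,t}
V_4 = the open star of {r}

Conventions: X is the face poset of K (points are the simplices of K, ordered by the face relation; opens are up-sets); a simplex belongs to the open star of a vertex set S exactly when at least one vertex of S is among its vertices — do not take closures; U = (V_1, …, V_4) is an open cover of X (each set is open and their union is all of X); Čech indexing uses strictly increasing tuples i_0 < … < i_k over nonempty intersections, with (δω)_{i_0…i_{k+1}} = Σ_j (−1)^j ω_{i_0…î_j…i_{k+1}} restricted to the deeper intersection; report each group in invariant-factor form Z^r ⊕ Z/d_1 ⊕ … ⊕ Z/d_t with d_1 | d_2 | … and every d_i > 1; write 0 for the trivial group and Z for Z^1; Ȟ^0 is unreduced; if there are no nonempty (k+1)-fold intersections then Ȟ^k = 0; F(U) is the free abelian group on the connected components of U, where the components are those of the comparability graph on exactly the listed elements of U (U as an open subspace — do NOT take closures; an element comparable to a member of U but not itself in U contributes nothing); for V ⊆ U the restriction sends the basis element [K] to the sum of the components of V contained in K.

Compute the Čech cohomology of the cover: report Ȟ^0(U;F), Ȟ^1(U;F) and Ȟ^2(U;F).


cover nerve:
  V1={{q},{r},{t},{p,r},{p,t},{q,r},{q,s},{q,t},{r,t},{s,t},{p,r,t},{q,s,t}} V2={{q},{s},{t},{p,s},{p,t},{q,r},{q,s},{q,t},{r,t},{s,t},{p,r,t},{q,s,t}} V3={{p},{q},{t},{p,r},{p,s},{p,t},{q,r},{q,s},{q,t},{r,t},{s,t},{p,r,t},{q,s,t}} V4={{r},{p,r},{q,r},{r,t},{p,r,t}}
  V12={{q},{t},{p,t},{q,r},{q,s},{q,t},{r,t},{s,t},{p,r,t},{q,s,t}} V13={{q},{t},{p,r},{p,t},{q,r},{q,s},{q,t},{r,t},{s,t},{p,r,t},{q,s,t}} V14={{r},{p,r},{q,r},{r,t},{p,r,t}} V23={{q},{t},{p,s},{p,t},{q,r},{q,s},{q,t},{r,t},{s,t},{p,r,t},{q,s,t}} V24={{q,r},{r,t},{p,r,t}} V34={{p,r},{q,r},{r,t},{p,r,t}}
  V123={{q},{t},{p,t},{q,r},{q,s},{q,t},{r,t},{s,t},{p,r,t},{q,s,t}} V124={{q,r},{r,t},{p,r,t}} V134={{p,r},{q,r},{r,t},{p,r,t}} V234={{q,r},{r,t},{p,r,t}}
  V1234={{q,r},{r,t},{p,r,t}}
components per intersection:
  V1: {{q},{r},{t},{p,r},{p,t},{q,r},{q,s},{q,t},{r,t},{s,t},{p,r,t},{q,s,t}}
  V2: {{q},{s},{t},{p,s},{p,t},{q,r},{q,s},{q,t},{r,t},{s,t},{p,r,t},{q,s,t}}
  V3: {{p},{q},{t},{p,r},{p,s},{p,t},{q,r},{q,s},{q,t},{r,t},{s,t},{p,r,t},{q,s,t}}
  V4: {{r},{p,r},{q,r},{r,t},{p,r,t}}
  V12: {{q},{t},{p,t},{q,r},{q,s},{q,t},{r,t},{s,t},{p,r,t},{q,s,t}}
  V13: {{q},{t},{p,r},{p,t},{q,r},{q,s},{q,t},{r,t},{s,t},{p,r,t},{q,s,t}}
  V14: {{r},{p,r},{q,r},{r,t},{p,r,t}}
  V23: {{q},{t},{p,t},{q,r},{q,s},{q,t},{r,t},{s,t},{p,r,t},{q,s,t}} {{p,s}}
  V24: {{q,r}} {{r,t},{p,r,t}}
  V34: {{p,r},{r,t},{p,r,t}} {{q,r}}
  V123: {{q},{t},{p,t},{q,r},{q,s},{q,t},{r,t},{s,t},{p,r,t},{q,s,t}}
  V124: {{q,r}} {{r,t},{p,r,t}}
  V134: {{p,r},{r,t},{p,r,t}} {{q,r}}
  V234: {{q,r}} {{r,t},{p,r,t}}
  V1234: {{q,r}} {{r,t},{p,r,t}}
C dims 4,9,7,2; δ0: rk 3, SNF 1^3; δ1: rk 5, SNF 1^5; δ2: rk 2, SNF 1^2
Ȟ^0: (4−3)−0=1 ⇒ Z
Ȟ^1: (9−5)−3=1 ⇒ Z
Ȟ^2: (7−2)−5=0 ⇒ 0

Ȟ^0(U;F) ≅ Z; Ȟ^1(U;F) ≅ Z; Ȟ^2(U;F) ≅ 0


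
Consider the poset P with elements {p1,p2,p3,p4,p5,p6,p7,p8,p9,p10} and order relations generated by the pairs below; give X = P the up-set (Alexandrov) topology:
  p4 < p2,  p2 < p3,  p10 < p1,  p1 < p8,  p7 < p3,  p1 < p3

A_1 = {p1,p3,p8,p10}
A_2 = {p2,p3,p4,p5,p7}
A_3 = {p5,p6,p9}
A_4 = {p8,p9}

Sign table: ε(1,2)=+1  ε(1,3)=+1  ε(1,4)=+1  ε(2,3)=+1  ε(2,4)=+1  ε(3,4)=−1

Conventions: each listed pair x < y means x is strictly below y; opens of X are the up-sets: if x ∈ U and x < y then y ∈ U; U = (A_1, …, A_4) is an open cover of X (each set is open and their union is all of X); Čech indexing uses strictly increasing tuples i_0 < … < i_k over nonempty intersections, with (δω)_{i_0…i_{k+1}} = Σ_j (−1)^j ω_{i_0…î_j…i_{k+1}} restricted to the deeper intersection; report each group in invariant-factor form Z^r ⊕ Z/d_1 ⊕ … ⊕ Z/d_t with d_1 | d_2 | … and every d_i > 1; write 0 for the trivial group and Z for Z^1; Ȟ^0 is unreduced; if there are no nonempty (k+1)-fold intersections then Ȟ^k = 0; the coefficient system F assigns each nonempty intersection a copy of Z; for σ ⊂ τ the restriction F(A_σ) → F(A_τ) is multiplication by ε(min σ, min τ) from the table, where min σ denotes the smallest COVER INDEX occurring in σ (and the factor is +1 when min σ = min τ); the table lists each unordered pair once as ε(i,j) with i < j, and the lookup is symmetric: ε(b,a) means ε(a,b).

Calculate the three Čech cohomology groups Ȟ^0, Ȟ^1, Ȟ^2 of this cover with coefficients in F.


Ȟ^0 = 0,  Ȟ^1 = Z/2,  Ȟ^2 = 0

cover nerve:
  A12={p3} A14={p8} A23={p5} A34={p9}
C dims 4,4; δ0: rk 4, SNF 1^3·2
Ȟ^0: (4−4)−0=0 ⇒ 0
Ȟ^1: (4−0)−4=0 plus torsion [2] ⇒ Z/2
Ȟ^2: (0−0)−0=0 ⇒ 0


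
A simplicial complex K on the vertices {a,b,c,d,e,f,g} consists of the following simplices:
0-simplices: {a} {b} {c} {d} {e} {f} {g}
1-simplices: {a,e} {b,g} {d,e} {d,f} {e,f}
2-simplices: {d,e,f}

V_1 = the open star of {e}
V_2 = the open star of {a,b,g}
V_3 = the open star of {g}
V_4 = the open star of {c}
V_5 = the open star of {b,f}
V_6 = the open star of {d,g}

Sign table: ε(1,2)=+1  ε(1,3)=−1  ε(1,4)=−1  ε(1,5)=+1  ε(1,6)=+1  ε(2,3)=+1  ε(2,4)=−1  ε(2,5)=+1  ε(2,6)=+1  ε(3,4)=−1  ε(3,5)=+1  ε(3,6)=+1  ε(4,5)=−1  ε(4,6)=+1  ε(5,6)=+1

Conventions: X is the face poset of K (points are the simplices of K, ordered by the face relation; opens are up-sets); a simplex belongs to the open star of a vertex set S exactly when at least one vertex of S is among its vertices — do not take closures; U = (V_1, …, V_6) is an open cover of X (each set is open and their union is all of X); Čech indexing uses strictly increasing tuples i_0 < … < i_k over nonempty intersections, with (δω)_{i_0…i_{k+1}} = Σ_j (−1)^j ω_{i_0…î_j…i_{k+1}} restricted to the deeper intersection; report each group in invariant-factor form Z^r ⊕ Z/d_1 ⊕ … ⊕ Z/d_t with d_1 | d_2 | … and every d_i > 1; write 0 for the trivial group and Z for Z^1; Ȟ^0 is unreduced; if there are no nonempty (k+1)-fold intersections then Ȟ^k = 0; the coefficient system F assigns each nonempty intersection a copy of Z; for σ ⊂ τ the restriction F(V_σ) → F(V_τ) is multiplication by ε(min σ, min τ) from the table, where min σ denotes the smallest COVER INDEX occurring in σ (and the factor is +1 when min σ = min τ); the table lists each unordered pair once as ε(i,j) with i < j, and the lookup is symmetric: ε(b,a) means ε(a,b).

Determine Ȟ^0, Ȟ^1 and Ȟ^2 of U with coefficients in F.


cover nerve:
  V1={{e},{a,e},{d,e},{e,f},{d,e,f}} V2={{a},{b},{g},{a,e},{b,g}} V3={{g},{b,g}} V4={{c}} V5={{b},{f},{b,g},{d,f},{e,f},{d,e,f}} V6={{d},{g},{b,g},{d,e},{d,f},{d,e,f}}
  V12={{a,e}} V15={{e,f},{d,e,f}} V16={{d,e},{d,e,f}} V23={{g},{b,g}} V25={{b},{b,g}} V26={{g},{b,g}} V35={{b,g}} V36={{g},{b,g}} V56={{b,g},{d,f},{d,e,f}}
  V156={{d,e,f}} V235={{b,g}} V236={{g},{b,g}} V256={{b,g}} V356={{b,g}}
  V2356={{b,g}}
C dims 6,9,5,1; δ0: rk 4, SNF 1^4; δ1: rk 4, SNF 1^4; δ2: rk 1, SNF 1^1
Ȟ^0: (6−4)−0=2 ⇒ Z^2
Ȟ^1: (9−4)−4=1 ⇒ Z
Ȟ^2: (5−1)−4=0 ⇒ 0

Ȟ^0 = Z^2, Ȟ^1 = Z and Ȟ^2 = 0


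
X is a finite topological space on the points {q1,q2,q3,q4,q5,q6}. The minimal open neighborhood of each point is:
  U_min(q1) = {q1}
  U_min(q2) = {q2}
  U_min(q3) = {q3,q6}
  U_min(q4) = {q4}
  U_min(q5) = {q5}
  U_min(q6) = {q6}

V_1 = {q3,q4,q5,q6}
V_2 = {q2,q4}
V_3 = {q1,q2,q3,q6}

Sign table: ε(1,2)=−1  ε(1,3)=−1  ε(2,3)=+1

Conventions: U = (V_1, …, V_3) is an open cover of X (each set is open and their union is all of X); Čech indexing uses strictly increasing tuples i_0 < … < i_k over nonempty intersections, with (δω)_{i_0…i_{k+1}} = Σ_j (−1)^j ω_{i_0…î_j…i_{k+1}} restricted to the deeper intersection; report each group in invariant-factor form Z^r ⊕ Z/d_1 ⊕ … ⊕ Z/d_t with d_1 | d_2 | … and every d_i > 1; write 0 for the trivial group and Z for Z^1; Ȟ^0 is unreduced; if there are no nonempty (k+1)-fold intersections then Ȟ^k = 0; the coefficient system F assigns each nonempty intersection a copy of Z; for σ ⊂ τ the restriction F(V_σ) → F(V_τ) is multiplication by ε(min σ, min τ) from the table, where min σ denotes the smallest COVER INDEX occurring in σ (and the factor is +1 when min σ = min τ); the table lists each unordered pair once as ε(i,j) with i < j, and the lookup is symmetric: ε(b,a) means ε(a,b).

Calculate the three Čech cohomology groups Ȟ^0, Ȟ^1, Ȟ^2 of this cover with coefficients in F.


nonempty overlaps:
  V12={q4} V13={q3,q6} V23={q2}
C dims 3,3; δ0: rk 2, SNF 1^2
degree 0: 3−2−0 = 1 → Ȟ^0 ≅ Z
degree 1: 3−0−2 = 1 → Ȟ^1 ≅ Z
degree 2: 0−0−0 = 0 → Ȟ^2 ≅ 0

Ȟ^0(U;F) ≅ Z,  Ȟ^1(U;F) ≅ Z,  Ȟ^2(U;F) ≅ 0


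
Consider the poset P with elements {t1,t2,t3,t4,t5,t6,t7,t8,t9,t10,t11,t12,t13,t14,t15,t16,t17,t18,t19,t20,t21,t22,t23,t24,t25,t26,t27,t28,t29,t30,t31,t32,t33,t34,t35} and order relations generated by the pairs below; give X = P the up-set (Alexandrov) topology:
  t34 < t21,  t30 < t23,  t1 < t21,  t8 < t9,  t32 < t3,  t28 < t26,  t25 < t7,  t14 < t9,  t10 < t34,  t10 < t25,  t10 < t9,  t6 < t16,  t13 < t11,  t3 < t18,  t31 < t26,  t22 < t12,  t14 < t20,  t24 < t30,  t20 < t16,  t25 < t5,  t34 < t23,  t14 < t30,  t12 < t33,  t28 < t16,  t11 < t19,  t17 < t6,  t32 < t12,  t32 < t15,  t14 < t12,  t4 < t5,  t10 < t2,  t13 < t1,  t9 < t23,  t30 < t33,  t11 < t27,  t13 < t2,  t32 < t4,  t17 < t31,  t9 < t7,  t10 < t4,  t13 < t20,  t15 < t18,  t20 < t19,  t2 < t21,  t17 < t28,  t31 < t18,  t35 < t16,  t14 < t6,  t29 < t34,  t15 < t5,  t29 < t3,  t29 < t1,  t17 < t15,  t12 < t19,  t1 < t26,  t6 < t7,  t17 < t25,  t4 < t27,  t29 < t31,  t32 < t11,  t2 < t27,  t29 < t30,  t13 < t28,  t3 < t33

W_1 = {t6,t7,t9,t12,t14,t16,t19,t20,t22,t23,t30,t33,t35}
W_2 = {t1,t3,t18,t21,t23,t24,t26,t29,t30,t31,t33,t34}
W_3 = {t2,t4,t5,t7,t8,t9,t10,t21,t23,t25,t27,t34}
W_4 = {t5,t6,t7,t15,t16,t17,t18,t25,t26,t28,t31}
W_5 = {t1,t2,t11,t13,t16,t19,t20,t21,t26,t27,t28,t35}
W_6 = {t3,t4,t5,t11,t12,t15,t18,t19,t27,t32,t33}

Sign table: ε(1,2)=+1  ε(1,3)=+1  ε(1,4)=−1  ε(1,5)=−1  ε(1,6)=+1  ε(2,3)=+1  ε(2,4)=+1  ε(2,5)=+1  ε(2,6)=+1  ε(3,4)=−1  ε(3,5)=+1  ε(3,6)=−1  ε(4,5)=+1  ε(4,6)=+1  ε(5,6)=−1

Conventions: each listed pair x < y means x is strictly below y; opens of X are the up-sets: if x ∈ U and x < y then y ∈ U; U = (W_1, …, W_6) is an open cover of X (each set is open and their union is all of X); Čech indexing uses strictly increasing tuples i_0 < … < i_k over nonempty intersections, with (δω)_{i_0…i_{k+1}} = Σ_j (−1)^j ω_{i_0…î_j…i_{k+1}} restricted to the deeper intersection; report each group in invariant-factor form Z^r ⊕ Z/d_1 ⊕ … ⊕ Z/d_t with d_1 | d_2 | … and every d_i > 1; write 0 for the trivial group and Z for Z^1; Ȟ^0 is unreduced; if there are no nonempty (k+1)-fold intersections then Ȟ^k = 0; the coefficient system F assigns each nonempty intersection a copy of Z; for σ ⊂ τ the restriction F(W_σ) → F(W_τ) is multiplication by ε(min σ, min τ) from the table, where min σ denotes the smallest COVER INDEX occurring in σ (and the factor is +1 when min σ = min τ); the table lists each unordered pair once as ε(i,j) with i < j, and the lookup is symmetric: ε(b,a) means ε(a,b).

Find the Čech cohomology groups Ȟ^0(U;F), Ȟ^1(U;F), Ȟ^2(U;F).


cover nerve:
  W12={t23,t30,t33} W13={t7,t9,t23} W14={t6,t7,t16} W15={t16,t19,t20,t35} W16={t12,t19,t33} W23={t21,t23,t34} W24={t18,t26,t31} W25={t1,t21,t26} W26={t3,t18,t33} W34={t5,t7,t25} W35={t2,t21,t27} W36={t4,t5,t27} W45={t16,t26,t28} W46={t5,t15,t18} W56={t11,t19,t27}
  W123={t23} W126={t33} W134={t7} W145={t16} W156={t19} W235={t21} W245={t26} W246={t18} W346={t5} W356={t27}
C dims 6,15,10; δ0: rk 6, SNF 1^5·2; δ1: rk 9, SNF 1^9
Ȟ^0: (6−6)−0=0 ⇒ 0
Ȟ^1: (15−9)−6=0 plus torsion [2] ⇒ Z/2
Ȟ^2: (10−0)−9=1 ⇒ Z

Ȟ^0 = 0,  Ȟ^1 = Z/2,  Ȟ^2 = Z


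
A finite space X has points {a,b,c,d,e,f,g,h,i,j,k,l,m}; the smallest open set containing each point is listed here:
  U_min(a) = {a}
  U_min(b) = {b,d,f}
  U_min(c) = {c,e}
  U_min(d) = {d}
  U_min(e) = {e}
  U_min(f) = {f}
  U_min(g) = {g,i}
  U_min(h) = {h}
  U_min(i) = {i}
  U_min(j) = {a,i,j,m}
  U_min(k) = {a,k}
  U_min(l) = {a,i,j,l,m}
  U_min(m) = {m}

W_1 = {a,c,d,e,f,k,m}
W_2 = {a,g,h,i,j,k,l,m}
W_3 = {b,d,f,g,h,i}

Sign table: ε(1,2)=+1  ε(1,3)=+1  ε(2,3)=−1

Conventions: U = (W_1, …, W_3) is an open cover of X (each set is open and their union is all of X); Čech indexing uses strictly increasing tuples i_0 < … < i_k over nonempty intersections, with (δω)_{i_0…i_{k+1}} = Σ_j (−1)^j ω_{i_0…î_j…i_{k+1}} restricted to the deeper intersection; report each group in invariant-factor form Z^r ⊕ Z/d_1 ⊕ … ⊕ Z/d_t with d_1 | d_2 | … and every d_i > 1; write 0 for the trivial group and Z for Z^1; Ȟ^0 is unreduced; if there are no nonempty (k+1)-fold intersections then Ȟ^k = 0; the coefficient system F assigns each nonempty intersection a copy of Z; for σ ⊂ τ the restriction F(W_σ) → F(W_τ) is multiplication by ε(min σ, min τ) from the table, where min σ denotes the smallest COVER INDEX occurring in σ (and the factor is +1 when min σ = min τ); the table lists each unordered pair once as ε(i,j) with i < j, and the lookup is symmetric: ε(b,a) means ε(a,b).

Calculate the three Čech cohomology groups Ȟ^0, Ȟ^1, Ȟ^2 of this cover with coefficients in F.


Ȟ^0 ≅ 0,  Ȟ^1 ≅ Z/2,  Ȟ^2 ≅ 0

nerve of the cover:
  W12={a,k,m} W13={d,f} W23={g,h,i}
C dims 3,3; δ0: rk 3, SNF 1^2·2
Ȟ^0 = (3 − 3) − 0 = 0, so Ȟ^0 ≅ 0
Ȟ^1 = (3 − 0) − 3 = 0 plus torsion [2], so Ȟ^1 ≅ Z/2
Ȟ^2 = (0 − 0) − 0 = 0, so Ȟ^2 ≅ 0


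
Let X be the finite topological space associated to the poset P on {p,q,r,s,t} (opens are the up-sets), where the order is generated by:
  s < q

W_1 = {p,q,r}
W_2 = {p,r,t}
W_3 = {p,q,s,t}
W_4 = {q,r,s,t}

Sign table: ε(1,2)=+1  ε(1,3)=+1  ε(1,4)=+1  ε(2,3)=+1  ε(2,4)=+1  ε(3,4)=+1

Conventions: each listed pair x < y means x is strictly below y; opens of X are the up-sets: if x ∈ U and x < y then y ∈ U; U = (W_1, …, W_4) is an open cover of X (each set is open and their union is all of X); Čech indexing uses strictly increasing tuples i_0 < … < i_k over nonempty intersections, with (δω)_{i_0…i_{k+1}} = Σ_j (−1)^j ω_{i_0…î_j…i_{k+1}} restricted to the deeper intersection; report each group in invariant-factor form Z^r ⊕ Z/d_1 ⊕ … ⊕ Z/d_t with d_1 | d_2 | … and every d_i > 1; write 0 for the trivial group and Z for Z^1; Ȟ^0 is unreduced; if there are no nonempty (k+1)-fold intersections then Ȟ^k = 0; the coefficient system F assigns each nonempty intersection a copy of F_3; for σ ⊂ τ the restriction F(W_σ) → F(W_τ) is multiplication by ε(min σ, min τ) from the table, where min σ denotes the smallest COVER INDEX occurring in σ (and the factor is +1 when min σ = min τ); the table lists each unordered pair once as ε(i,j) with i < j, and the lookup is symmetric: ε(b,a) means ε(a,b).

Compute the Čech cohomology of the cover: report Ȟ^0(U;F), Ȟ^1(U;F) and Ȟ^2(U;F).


Ȟ^0 ≅ Z/3,  Ȟ^1 ≅ 0,  Ȟ^2 ≅ Z/3

intersection data:
  W12={p,r} W13={p,q} W14={q,r} W23={p,t} W24={r,t} W34={q,s,t}
  W123={p} W124={r} W134={q} W234={t}
C dims 4,6,4; δ0: rk_F3 3; δ1: rk_F3 3
Ȟ^0 = (4 − 3) − 0 = 1, so Ȟ^0 ≅ Z/3
Ȟ^1 = (6 − 3) − 3 = 0, so Ȟ^1 ≅ 0
Ȟ^2 = (4 − 0) − 3 = 1, so Ȟ^2 ≅ Z/3


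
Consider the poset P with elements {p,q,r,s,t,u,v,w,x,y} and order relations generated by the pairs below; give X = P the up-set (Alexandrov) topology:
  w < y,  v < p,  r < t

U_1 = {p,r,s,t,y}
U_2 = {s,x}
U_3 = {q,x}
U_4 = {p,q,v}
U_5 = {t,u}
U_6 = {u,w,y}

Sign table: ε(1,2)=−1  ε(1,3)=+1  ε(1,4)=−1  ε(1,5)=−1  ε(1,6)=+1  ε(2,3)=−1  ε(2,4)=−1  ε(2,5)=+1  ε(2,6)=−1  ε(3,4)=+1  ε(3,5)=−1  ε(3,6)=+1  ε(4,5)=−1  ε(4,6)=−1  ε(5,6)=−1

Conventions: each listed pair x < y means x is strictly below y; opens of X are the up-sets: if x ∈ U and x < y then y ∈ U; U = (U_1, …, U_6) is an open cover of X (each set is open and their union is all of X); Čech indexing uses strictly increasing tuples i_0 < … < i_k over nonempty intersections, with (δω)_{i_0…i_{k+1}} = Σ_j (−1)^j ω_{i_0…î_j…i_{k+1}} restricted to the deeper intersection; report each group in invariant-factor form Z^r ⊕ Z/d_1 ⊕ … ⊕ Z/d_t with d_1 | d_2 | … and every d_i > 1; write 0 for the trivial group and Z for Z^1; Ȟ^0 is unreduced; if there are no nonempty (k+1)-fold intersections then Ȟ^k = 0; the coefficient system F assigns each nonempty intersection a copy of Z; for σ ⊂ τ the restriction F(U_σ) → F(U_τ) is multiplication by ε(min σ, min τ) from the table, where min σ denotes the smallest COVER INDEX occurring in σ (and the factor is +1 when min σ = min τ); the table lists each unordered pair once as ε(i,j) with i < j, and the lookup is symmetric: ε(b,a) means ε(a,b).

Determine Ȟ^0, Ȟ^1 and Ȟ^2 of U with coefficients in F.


Ȟ^0 = 0,  Ȟ^1 = Z ⊕ Z/2,  Ȟ^2 = 0

nonempty intersections:
  U12={s} U14={p} U15={t} U16={y} U23={x} U34={q} U56={u}
C dims 6,7; δ0: rk 6, SNF 1^5·2
Ȟ^0: (6−6)−0=0 ⇒ 0
Ȟ^1: (7−0)−6=1 plus torsion [2] ⇒ Z ⊕ Z/2
Ȟ^2: (0−0)−0=0 ⇒ 0


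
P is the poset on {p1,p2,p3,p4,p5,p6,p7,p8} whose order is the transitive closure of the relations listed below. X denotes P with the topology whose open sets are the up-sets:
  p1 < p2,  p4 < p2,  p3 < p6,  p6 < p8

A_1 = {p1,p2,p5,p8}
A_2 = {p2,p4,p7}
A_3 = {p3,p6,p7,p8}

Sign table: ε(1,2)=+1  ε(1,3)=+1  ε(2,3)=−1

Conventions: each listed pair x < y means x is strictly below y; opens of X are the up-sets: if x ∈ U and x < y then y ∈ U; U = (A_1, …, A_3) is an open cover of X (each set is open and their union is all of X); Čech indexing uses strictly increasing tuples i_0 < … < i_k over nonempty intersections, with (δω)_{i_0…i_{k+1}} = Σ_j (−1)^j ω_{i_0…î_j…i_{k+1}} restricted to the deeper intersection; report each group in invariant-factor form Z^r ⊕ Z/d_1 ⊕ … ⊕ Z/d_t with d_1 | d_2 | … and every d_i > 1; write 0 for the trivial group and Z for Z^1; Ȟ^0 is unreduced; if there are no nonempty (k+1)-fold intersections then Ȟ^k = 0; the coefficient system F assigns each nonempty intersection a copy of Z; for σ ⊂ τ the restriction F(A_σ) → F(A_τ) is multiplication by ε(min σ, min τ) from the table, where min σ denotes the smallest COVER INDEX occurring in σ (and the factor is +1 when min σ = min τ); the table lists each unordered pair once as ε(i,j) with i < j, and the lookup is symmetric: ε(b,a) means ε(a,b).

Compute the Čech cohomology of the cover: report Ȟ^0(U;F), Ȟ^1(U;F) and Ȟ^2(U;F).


Ȟ^0(U;F) ≅ 0,  Ȟ^1(U;F) ≅ Z/2,  Ȟ^2(U;F) ≅ 0

intersection data:
  A12={p2} A13={p8} A23={p7}
C dims 3,3; δ0: rk 3, SNF 1^2·2
Ȟ^0 = (3 − 3) − 0 = 0, so Ȟ^0 ≅ 0
Ȟ^1 = (3 − 0) − 3 = 0 plus torsion [2], so Ȟ^1 ≅ Z/2
Ȟ^2 = (0 − 0) − 0 = 0, so Ȟ^2 ≅ 0


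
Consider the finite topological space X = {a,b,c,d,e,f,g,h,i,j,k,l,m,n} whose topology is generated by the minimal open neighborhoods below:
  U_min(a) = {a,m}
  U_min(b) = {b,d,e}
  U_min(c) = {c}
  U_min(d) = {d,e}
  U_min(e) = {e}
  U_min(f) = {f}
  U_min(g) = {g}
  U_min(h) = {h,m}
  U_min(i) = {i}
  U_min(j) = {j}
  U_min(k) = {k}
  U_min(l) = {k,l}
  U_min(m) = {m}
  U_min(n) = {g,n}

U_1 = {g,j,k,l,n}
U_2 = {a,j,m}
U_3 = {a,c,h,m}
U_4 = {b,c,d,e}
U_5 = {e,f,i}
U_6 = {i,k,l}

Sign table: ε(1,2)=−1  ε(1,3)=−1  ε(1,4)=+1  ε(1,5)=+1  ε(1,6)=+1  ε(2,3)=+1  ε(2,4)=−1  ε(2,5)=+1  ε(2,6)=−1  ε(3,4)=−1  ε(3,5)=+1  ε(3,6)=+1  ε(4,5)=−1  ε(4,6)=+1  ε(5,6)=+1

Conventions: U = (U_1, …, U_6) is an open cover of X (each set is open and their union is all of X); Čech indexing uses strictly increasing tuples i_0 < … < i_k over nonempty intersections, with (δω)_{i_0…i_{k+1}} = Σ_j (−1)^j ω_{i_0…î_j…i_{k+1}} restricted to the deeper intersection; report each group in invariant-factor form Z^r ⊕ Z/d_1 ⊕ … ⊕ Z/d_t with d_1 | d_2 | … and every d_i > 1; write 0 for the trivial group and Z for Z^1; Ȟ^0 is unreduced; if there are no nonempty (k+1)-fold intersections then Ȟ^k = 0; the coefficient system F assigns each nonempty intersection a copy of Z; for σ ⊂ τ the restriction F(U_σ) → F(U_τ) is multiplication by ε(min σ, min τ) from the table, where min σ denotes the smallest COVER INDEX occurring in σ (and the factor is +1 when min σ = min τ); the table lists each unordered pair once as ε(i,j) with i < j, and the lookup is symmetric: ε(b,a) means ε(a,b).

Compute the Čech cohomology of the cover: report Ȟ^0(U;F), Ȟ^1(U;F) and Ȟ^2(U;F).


Ȟ^0 ≅ 0,  Ȟ^1 ≅ Z/2,  Ȟ^2 ≅ 0

intersection data:
  U12={j} U16={k,l} U23={a,m} U34={c} U45={e} U56={i}
C dims 6,6; δ0: rk 6, SNF 1^5·2
Ȟ^0 = (6 − 6) − 0 = 0, so Ȟ^0 ≅ 0
Ȟ^1 = (6 − 0) − 6 = 0 plus torsion [2], so Ȟ^1 ≅ Z/2
Ȟ^2 = (0 − 0) − 0 = 0, so Ȟ^2 ≅ 0
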